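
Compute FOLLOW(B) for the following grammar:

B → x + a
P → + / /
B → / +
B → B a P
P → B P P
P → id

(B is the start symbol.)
{ $, '+', '/', 'a', 'id', 'x' }

B is the start symbol, so $ ∈ FOLLOW(B).
In B → B a P: B is followed by a P, add FIRST(a P) \ {ε} = { 'a' }
In P → B P P: B is followed by P P, add FIRST(P P) \ {ε} = { '+', '/', 'id', 'x' }

Taking the union: FOLLOW(B) = { $, '+', '/', 'a', 'id', 'x' }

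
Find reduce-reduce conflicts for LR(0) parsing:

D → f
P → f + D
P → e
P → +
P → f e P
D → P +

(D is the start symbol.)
Augment with D' → D and build the canonical LR(0) collection (I0 = CLOSURE({[D' → . D]}), then GOTO on every symbol after a dot until no new states appear). It has 12 states:
  I0: { [D → . P +], [D → . f], [D' → . D], [P → . +], [P → . e], [P → . f + D], [P → . f e P] }  — shift
  I1: { [P → + .] }  — reduce
  I2: { [D' → D .] }  — accept
  I3: { [D → P . +] }  — shift
  I4: { [P → e .] }  — reduce
  I5: { [D → f .], [P → f . + D], [P → f . e P] }  — shift, reduce
  I6: { [D → . P +], [D → . f], [P → . +], [P → . e], [P → . f + D], [P → . f e P], [P → f + . D] }  — shift
  I7: { [P → . +], [P → . e], [P → . f + D], [P → . f e P], [P → f e . P] }  — shift
  I8: { [P → f e P .] }  — reduce
  I9: { [P → f . + D], [P → f . e P] }  — shift
  I10: { [P → f + D .] }  — reduce
  I11: { [D → P + .] }  — reduce

No state contains more than one complete item.

Answer: No reduce-reduce conflicts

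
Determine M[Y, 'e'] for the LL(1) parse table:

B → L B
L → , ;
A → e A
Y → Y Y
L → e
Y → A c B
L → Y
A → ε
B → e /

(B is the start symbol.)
Y → Y Y, Y → A c B

To find M[Y, 'e'], we find productions for Y where 'e' is in the predict set (PREDICT(N → α) = (FIRST(α) \ {ε}) ∪ (FOLLOW(N) if α ⇒* ε)).

Relevant sets:
  FIRST(Y) = { 'c', 'e' }
  FIRST(A) = { 'e', ε }

Y → Y Y: PREDICT = { 'c', 'e' }
  'e' is in predict set, so this production goes in M[Y, 'e']
Y → A c B: PREDICT = { 'c', 'e' }
  'e' is in predict set, so this production goes in M[Y, 'e']

M[Y, 'e'] = Y → Y Y, Y → A c B  (a multiply-defined cell — the grammar is not LL(1))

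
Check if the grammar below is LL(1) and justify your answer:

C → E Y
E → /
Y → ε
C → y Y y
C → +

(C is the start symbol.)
A grammar is LL(1) if for each non-terminal N with multiple productions, the predict sets of those productions are pairwise disjoint, where PREDICT(N → α) = (FIRST(α) \ {ε}) ∪ (FOLLOW(N) if α ⇒* ε).

Relevant sets:
  FIRST(E) = { '/' }

For C:
  PREDICT(C → E Y) = { '/' }
  PREDICT(C → y Y y) = { 'y' }
  PREDICT(C → '+') = { '+' }
E, Y have a single production, so nothing to check there.

All predict sets are disjoint. The grammar IS LL(1).

Answer: Yes, the grammar is LL(1).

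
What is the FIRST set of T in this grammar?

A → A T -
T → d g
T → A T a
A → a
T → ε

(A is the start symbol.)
To compute FIRST(T), examine every production with T on the left-hand side, reading each right-hand side left to right until a non-nullable symbol is reached.

FIRST sets of the other non-terminals involved (by the same procedure, iterated to a fixed point):
  FIRST(A) = { 'a' }

From T → d g:
  - d is a terminal: add 'd' and stop
From T → A T a:
  - A is a non-terminal: add FIRST(A) \ {ε} = { 'a' }
    A is not nullable, so stop
From T → ε:
  - ε-production, so ε ∈ FIRST(T)

Collecting: FIRST(T) = { 'a', 'd', ε }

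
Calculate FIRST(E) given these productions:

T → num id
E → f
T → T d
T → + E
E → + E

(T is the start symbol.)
{ '+', 'f' }

From E → f:
  - f is a terminal: add 'f' and stop
From E → + E:
  - '+' is a terminal: add '+' and stop

Collecting: FIRST(E) = { '+', 'f' }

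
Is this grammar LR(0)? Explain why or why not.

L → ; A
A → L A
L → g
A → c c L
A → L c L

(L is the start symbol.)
A grammar is LR(0) if no state in the canonical LR(0) collection has:
  - both a shift item (dot before a terminal) and a complete item (shift-reduce conflict), or
  - two or more complete items (reduce-reduce conflict; the accept item [L' → L .] counts as a complete item here).

Augment with L' → L and build the canonical LR(0) collection (I0 = CLOSURE({[L' → . L]}), then GOTO on every symbol after a dot until no new states appear). It has 12 states:
  I0: { [L → . ; A], [L → . g], [L' → . L] }  — shift
  I1: { [A → . L A], [A → . L c L], [A → . c c L], [L → . ; A], [L → . g], [L → ; . A] }  — shift
  I2: { [L' → L .] }  — accept
  I3: { [L → g .] }  — reduce
  I4: { [L → ; A .] }  — reduce
  I5: { [A → . L A], [A → . L c L], [A → . c c L], [A → L . A], [A → L . c L], [L → . ; A], [L → . g] }  — shift
  I6: { [A → c . c L] }  — shift
  I7: { [A → c c . L], [L → . ; A], [L → . g] }  — shift
  I8: { [A → c c L .] }  — reduce
  I9: { [A → L A .] }  — reduce
  I10: { [A → L c . L], [A → c . c L], [L → . ; A], [L → . g] }  — shift
  I11: { [A → L c L .] }  — reduce

Every state is either a pure shift/goto state or contains exactly one complete item and nothing to shift — no conflicts. The grammar is LR(0).

Answer: Yes, the grammar is LR(0)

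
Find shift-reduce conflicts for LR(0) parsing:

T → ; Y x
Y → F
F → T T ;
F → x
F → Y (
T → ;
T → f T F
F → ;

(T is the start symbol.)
A shift-reduce conflict occurs when an LR(0) state has both:
  - a complete (reduce) item [A → α .] (dot at the end), and
  - a shift item [B → β . c γ] (dot before a terminal).

Augment with T' → T and build the canonical LR(0) collection (I0 = CLOSURE({[T' → . T]}), then GOTO on every symbol after a dot until no new states appear). It has 16 states:
  I0: { [T → . ; Y x], [T → . ;], [T → . f T F], [T' → . T] }  — shift
  I1: { [F → . ;], [F → . T T ;], [F → . Y (], [F → . x], [T → . ; Y x], [T → . ;], [T → . f T F], [T → ; . Y x], [T → ; .], [Y → . F] }  — shift, reduce
  I2: { [T' → T .] }  — accept
  I3: { [T → . ; Y x], [T → . ;], [T → . f T F], [T → f . T F] }  — shift
  I4: { [F → . ;], [F → . T T ;], [F → . Y (], [F → . x], [T → . ; Y x], [T → . ;], [T → . f T F], [T → f T . F], [Y → . F] }  — shift
  I5: { [F → . ;], [F → . T T ;], [F → . Y (], [F → . x], [F → ; .], [T → . ; Y x], [T → . ;], [T → . f T F], [T → ; . Y x], [T → ; .], [Y → . F] }  — shift, 2 reduces
  I6: { [T → f T F .], [Y → F .] }  — 2 reduces
  I7: { [F → T . T ;], [T → . ; Y x], [T → . ;], [T → . f T F] }  — shift
  I8: { [F → Y . (] }  — shift
  I9: { [F → x .] }  — reduce
  I10: { [F → Y ( .] }  — reduce
  I11: { [F → T T . ;] }  — shift
  I12: { [F → T T ; .] }  — reduce
  I13: { [Y → F .] }  — reduce
  I14: { [F → Y . (], [T → ; Y . x] }  — shift
  I15: { [T → ; Y x .] }  — reduce

I1 contains reduce item [T → ; .] and shift items [F → . ;], [F → . x], [T → . ;], [T → . ; Y x], [T → . f T F] — shift-reduce conflict.
I5 contains reduce items [F → ; .], [T → ; .] and shift items [F → . ;], [F → . x], [T → . ;], [T → . ; Y x], [T → . f T F] — shift-reduce conflict.

Answer: Yes — I1: [T → ; .] vs [F → . ;]; I5: [F → ; .] vs [F → . ;]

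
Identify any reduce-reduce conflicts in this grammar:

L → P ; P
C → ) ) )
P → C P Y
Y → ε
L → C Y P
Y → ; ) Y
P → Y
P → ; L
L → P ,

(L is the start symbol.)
Yes — I16: [P → Y .] vs [Y → .]

A reduce-reduce conflict occurs when an LR(0) state has two complete items [A → α .] and [B → β .] — both call for a reduction, and with no lookahead the parser cannot choose between them.

Augment with L' → L and build the canonical LR(0) collection (I0 = CLOSURE({[L' → . L]}), then GOTO on every symbol after a dot until no new states appear). It has 22 states:
  I0: { [C → . ) ) )], [L → . C Y P], [L → . P ,], [L → . P ; P], [L' → . L], [P → . ; L], [P → . C P Y], [P → . Y], [Y → . ; ) Y], [Y → .] }  — shift, reduce
  I1: { [C → ) . ) )] }  — shift
  I2: { [C → . ) ) )], [L → . C Y P], [L → . P ,], [L → . P ; P], [P → . ; L], [P → . C P Y], [P → . Y], [P → ; . L], [Y → . ; ) Y], [Y → .], [Y → ; . ) Y] }  — shift, reduce
  I3: { [C → . ) ) )], [L → C . Y P], [P → . ; L], [P → . C P Y], [P → . Y], [P → C . P Y], [Y → . ; ) Y], [Y → .] }  — shift, reduce
  I4: { [L' → L .] }  — accept
  I5: { [L → P . ,], [L → P . ; P] }  — shift
  I6: { [P → Y .] }  — reduce
  I7: { [L → P , .] }  — reduce
  I8: { [C → . ) ) )], [L → P ; . P], [P → . ; L], [P → . C P Y], [P → . Y], [Y → . ; ) Y], [Y → .] }  — shift, reduce
  I9: { [C → . ) ) )], [P → . ; L], [P → . C P Y], [P → . Y], [P → C . P Y], [Y → . ; ) Y], [Y → .] }  — shift, reduce
  I10: { [L → P ; P .] }  — reduce
  I11: { [P → C P . Y], [Y → . ; ) Y], [Y → .] }  — shift, reduce
  I12: { [Y → ; . ) Y] }  — shift
  I13: { [P → C P Y .] }  — reduce
  I14: { [Y → . ; ) Y], [Y → .], [Y → ; ) . Y] }  — shift, reduce
  I15: { [Y → ; ) Y .] }  — reduce
  I16: { [C → . ) ) )], [L → C Y . P], [P → . ; L], [P → . C P Y], [P → . Y], [P → Y .], [Y → . ; ) Y], [Y → .] }  — shift, 2 reduces
  I17: { [L → C Y P .] }  — reduce
  I18: { [C → ) . ) )], [Y → . ; ) Y], [Y → .], [Y → ; ) . Y] }  — shift, reduce
  I19: { [P → ; L .] }  — reduce
  I20: { [C → ) ) . )] }  — shift
  I21: { [C → ) ) ) .] }  — reduce

I16 contains complete items [P → Y .], [Y → .] — reduce-reduce conflict.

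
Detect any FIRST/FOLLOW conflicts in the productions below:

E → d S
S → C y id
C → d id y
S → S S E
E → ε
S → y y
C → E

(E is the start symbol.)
Yes. E → d S with FOLLOW(E) on { 'd' }

A FIRST/FOLLOW conflict occurs when a non-terminal N has a nullable alternative N → β (β ⇒* ε) and another alternative N → α with FIRST(α) ∩ FOLLOW(N) ≠ ∅: on such a lookahead the parser cannot decide between expanding α and letting N vanish via β.

Nullable non-terminals: C, E.
FIRST sets used below: FIRST(E) = { 'd', ε }

C: nullable alternative(s) C → E; FOLLOW(C) = { 'y' }
  C → d id y: FIRST \ {ε} = { 'd' } — disjoint from FOLLOW(C)
  C → E: FIRST \ {ε} = { 'd' } — this is the only nullable alternative, skip

E: nullable alternative(s) E → ε; FOLLOW(E) = { $, 'd', 'y' }
  E → d S: FIRST \ {ε} = { 'd' } — overlaps FOLLOW(E) on { 'd' }: CONFLICT
  E → ε: FIRST \ {ε} = { } — this is the only nullable alternative, skip

S has no nullable alternative, so no FIRST/FOLLOW check is needed there.

So the grammar has 1 FIRST/FOLLOW conflict (marked CONFLICT above).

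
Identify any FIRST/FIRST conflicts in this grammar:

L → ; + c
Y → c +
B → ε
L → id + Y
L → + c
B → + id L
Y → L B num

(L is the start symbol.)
No FIRST/FIRST conflicts.

FIRST sets of the non-terminals at (or reachable through a nullable prefix from) the front of some alternative:
  FIRST(L) = { '+', ';', 'id' }

Productions for L:
  L → ; + c: FIRST = { ';' }
  L → id + Y: FIRST = { 'id' }
  L → + c: FIRST = { '+' }
Productions for Y:
  Y → c +: FIRST = { 'c' }
  Y → L B num: FIRST = { '+', ';', 'id' }
Productions for B:
  B → ε: FIRST = { ε }
  B → + id L: FIRST = { '+' }

All alternatives of each non-terminal have pairwise disjoint FIRST sets.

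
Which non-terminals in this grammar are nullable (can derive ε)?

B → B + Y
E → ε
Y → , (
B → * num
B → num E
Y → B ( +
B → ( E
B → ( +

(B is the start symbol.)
ε-productions: E → ε
So E is immediately nullable.
No further non-terminal can be added: every production for the remaining non-terminals contains a terminal or a non-nullable non-terminal.
Nullable = { 'E' }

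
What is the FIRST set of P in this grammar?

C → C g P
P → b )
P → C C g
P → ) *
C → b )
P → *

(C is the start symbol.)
To compute FIRST(P), examine every production with P on the left-hand side, reading each right-hand side left to right until a non-nullable symbol is reached.

FIRST sets of the other non-terminals involved (by the same procedure, iterated to a fixed point):
  FIRST(C) = { 'b' }

From P → b ):
  - b is a terminal: add 'b' and stop
From P → C C g:
  - C is a non-terminal: add FIRST(C) \ {ε} = { 'b' }
    C is not nullable, so stop
From P → ) *:
  - ')' is a terminal: add ')' and stop
From P → *:
  - '*' is a terminal: add '*' and stop

Collecting: FIRST(P) = { ')', '*', 'b' }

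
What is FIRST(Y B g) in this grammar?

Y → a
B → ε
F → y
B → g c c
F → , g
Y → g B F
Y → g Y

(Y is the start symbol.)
{ 'a', 'g' }

FIRST sets of the non-terminals involved (from the grammar, by fixed-point iteration):
  FIRST(Y) = { 'a', 'g' }

To compute FIRST(Y B g), process the symbols left to right:
Symbol Y is a non-terminal. Add FIRST(Y) \ {ε} = { 'a', 'g' }
Y is not nullable (ε ∉ FIRST(Y)), so stop here.
FIRST(Y B g) = { 'a', 'g' }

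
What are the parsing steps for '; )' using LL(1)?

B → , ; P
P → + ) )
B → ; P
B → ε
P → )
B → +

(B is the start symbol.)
Stack is shown with the top on the left.

Stack  Input  Action
--------------------
B $    ; ) $  output B → ; P
; P $  ; ) $  match ';'
P $    ) $    output P → )
) $    ) $    match ')'
$      $      accept

The string is accepted.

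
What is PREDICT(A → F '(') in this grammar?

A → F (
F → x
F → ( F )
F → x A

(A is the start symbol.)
{ '(', 'x' }

PREDICT(A → F '(') = (FIRST(RHS) \ {ε}) ∪ (FOLLOW(A) if ε ∈ FIRST(RHS), i.e. RHS ⇒* ε)
FIRST(F) = { '(', 'x' }
FIRST(F '(') = { '(', 'x' }
ε ∉ FIRST(F '('), so FOLLOW(A) is not added.
PREDICT(A → F '(') = { '(', 'x' }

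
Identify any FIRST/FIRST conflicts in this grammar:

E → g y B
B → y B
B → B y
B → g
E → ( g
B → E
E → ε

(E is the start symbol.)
Yes. B → y B / B → B y on { 'y' }; B → B y / B → g on { 'g' }; B → B y / B → E on { '(', 'g' }; B → g / B → E on { 'g' }

A FIRST/FIRST conflict occurs when two productions N → α and N → β for the same non-terminal have FIRST(α) ∩ FIRST(β) ≠ ∅ (with ε ∈ FIRST of a nullable right-hand side, so two nullable alternatives also conflict).

FIRST sets of the non-terminals at (or reachable through a nullable prefix from) the front of some alternative:
  FIRST(B) = { '(', 'g', 'y', ε }
  FIRST(E) = { '(', 'g', ε }

Productions for E:
  E → g y B: FIRST = { 'g' }
  E → ( g: FIRST = { '(' }
  E → ε: FIRST = { ε }
Productions for B:
  B → y B: FIRST = { 'y' }
  B → B y: FIRST = { '(', 'g', 'y' }
  B → g: FIRST = { 'g' }
  B → E: FIRST = { '(', 'g', ε }

Conflict for B: B → y B and B → B y
  Overlap: { 'y' }
Conflict for B: B → B y and B → g
  Overlap: { 'g' }
Conflict for B: B → B y and B → E
  Overlap: { '(', 'g' }
Conflict for B: B → g and B → E
  Overlap: { 'g' }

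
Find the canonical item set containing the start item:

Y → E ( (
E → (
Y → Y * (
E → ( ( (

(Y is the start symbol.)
{ [E → . ( ( (], [E → . (], [Y → . E ( (], [Y → . Y * (], [Y' → . Y] }

First, augment the grammar with Y' → Y
I₀ = CLOSURE({ [Y' → . Y] }):
  [Y' → . Y] has the dot before Y: add [Y → . E ( (], [Y → . Y * (]
  [Y → . E ( (] has the dot before E: add [E → . (], [E → . ( ( (]
No further items can be added.

I₀ = { [E → . ( ( (], [E → . (], [Y → . E ( (], [Y → . Y * (], [Y' → . Y] }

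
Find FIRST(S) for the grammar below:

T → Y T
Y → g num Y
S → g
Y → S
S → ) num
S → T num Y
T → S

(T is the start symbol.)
FIRST sets of the other non-terminals involved (by the same procedure, iterated to a fixed point):
  FIRST(T) = { ')', 'g' }

From S → g:
  - g is a terminal: add 'g' and stop
From S → ) num:
  - ')' is a terminal: add ')' and stop
From S → T num Y:
  - T is a non-terminal: add FIRST(T) \ {ε} = { ')', 'g' }
    T is not nullable, so stop

Collecting: FIRST(S) = { ')', 'g' }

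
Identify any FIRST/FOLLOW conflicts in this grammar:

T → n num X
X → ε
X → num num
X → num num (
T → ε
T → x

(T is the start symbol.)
A FIRST/FOLLOW conflict occurs when a non-terminal N has a nullable alternative N → β (β ⇒* ε) and another alternative N → α with FIRST(α) ∩ FOLLOW(N) ≠ ∅: on such a lookahead the parser cannot decide between expanding α and letting N vanish via β.

Nullable non-terminals: T, X.

T: nullable alternative(s) T → ε; FOLLOW(T) = { $ }
  T → n num X: FIRST \ {ε} = { 'n' } — disjoint from FOLLOW(T)
  T → ε: FIRST \ {ε} = { } — this is the only nullable alternative, skip
  T → x: FIRST \ {ε} = { 'x' } — disjoint from FOLLOW(T)

X: nullable alternative(s) X → ε; FOLLOW(X) = { $ }
  X → ε: FIRST \ {ε} = { } — this is the only nullable alternative, skip
  X → num num: FIRST \ {ε} = { 'num' } — disjoint from FOLLOW(X)
  X → num num (: FIRST \ {ε} = { 'num' } — disjoint from FOLLOW(X)

No FIRST/FOLLOW conflicts found.

Answer: No FIRST/FOLLOW conflicts.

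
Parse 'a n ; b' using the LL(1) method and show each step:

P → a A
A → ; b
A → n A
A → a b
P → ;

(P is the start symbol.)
Stack is shown with the top on the left.

Stack  Input      Action
------------------------
P $    a n ; b $  output P → a A
a A $  a n ; b $  match 'a'
A $    n ; b $    output A → n A
n A $  n ; b $    match 'n'
A $    ; b $      output A → ; b
; b $  ; b $      match ';'
b $    b $        match 'b'
$      $          accept

The string is accepted.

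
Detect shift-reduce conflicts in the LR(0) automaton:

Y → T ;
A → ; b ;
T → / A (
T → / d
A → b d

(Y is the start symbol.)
A shift-reduce conflict occurs when an LR(0) state has both:
  - a complete (reduce) item [A → α .] (dot at the end), and
  - a shift item [B → β . c γ] (dot before a terminal).

Augment with Y' → Y and build the canonical LR(0) collection (I0 = CLOSURE({[Y' → . Y]}), then GOTO on every symbol after a dot until no new states appear). It has 13 states:
  I0: { [T → . / A (], [T → . / d], [Y → . T ;], [Y' → . Y] }  — shift
  I1: { [A → . ; b ;], [A → . b d], [T → / . A (], [T → / . d] }  — shift
  I2: { [Y → T . ;] }  — shift
  I3: { [Y' → Y .] }  — accept
  I4: { [Y → T ; .] }  — reduce
  I5: { [A → ; . b ;] }  — shift
  I6: { [T → / A . (] }  — shift
  I7: { [A → b . d] }  — shift
  I8: { [T → / d .] }  — reduce
  I9: { [A → b d .] }  — reduce
  I10: { [T → / A ( .] }  — reduce
  I11: { [A → ; b . ;] }  — shift
  I12: { [A → ; b ; .] }  — reduce

No state contains both a complete item and a shift item.

Answer: No shift-reduce conflicts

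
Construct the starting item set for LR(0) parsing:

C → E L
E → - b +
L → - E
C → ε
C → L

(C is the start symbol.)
{ [C → . E L], [C → . L], [C → .], [C' → . C], [E → . - b +], [L → . - E] }

First, augment the grammar with C' → C
I₀ = CLOSURE({ [C' → . C] }):
  [C' → . C] has the dot before C: add [C → . E L], [C → .], [C → . L]
  [C → . E L] has the dot before E: add [E → . - b +]
  [C → . L] has the dot before L: add [L → . - E]
No further items can be added.

I₀ = { [C → . E L], [C → . L], [C → .], [C' → . C], [E → . - b +], [L → . - E] }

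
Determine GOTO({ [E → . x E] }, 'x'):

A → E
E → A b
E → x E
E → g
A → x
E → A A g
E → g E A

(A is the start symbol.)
GOTO(I, 'x') = CLOSURE({ [A → αX.β] : [A → α.Xβ] ∈ I, X = 'x' })

Items with dot before 'x', with the dot advanced:
  [E → . x E] → [E → x . E]
Closure of the advanced items:
  [E → x . E] has the dot before E: add [E → . A b], [E → . x E], [E → . g], [E → . A A g], [E → . g E A]
  [E → . A b] has the dot before A: add [A → . E], [A → . x]

GOTO = { [A → . E], [A → . x], [E → . A A g], [E → . A b], [E → . g E A], [E → . g], [E → . x E], [E → x . E] }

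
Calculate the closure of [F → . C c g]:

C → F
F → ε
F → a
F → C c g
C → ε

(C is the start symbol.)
{ [C → . F], [C → .], [F → . C c g], [F → . a], [F → .] }

To compute CLOSURE, for each item [A → α.Bβ] where B is a non-terminal, add [B → .γ] for all productions B → γ; repeat for the newly added items until nothing changes.

Start with: [F → . C c g]
  [F → . C c g] has the dot before C: add [C → . F], [C → .]
  [C → . F] has the dot before F: add [F → .], [F → . a]
No further items can be added.

CLOSURE = { [C → . F], [C → .], [F → . C c g], [F → . a], [F → .] }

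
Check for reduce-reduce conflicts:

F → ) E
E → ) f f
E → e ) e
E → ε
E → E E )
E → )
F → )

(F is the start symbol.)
A reduce-reduce conflict occurs when an LR(0) state has two complete items [A → α .] and [B → β .] — both call for a reduction, and with no lookahead the parser cannot choose between them.

Augment with F' → F and build the canonical LR(0) collection (I0 = CLOSURE({[F' → . F]}), then GOTO on every symbol after a dot until no new states appear). It has 12 states:
  I0: { [F → . ) E], [F → . )], [F' → . F] }  — shift
  I1: { [E → . ) f f], [E → . )], [E → . E E )], [E → . e ) e], [E → .], [F → ) . E], [F → ) .] }  — shift, 2 reduces
  I2: { [F' → F .] }  — accept
  I3: { [E → ) . f f], [E → ) .] }  — shift, reduce
  I4: { [E → . ) f f], [E → . )], [E → . E E )], [E → . e ) e], [E → .], [E → E . E )], [F → ) E .] }  — shift, 2 reduces
  I5: { [E → e . ) e] }  — shift
  I6: { [E → e ) . e] }  — shift
  I7: { [E → e ) e .] }  — reduce
  I8: { [E → . ) f f], [E → . )], [E → . E E )], [E → . e ) e], [E → .], [E → E . E )], [E → E E . )] }  — shift, reduce
  I9: { [E → ) . f f], [E → ) .], [E → E E ) .] }  — shift, 2 reduces
  I10: { [E → ) f . f] }  — shift
  I11: { [E → ) f f .] }  — reduce

I1 contains complete items [E → .], [F → ) .] — reduce-reduce conflict.
I4 contains complete items [E → .], [F → ) E .] — reduce-reduce conflict.
I9 contains complete items [E → ) .], [E → E E ) .] — reduce-reduce conflict.

Answer: Yes — I1: [E → .] vs [F → ) .]; I4: [E → .] vs [F → ) E .]; I9: [E → ) .] vs [E → E E ) .]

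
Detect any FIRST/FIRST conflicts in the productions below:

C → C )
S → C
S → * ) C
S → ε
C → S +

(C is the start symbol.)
Yes. C → C ')' / C → S '+' on { '*', '+' }; S → C / S → '*' ')' C on { '*' }

A FIRST/FIRST conflict occurs when two productions N → α and N → β for the same non-terminal have FIRST(α) ∩ FIRST(β) ≠ ∅ (with ε ∈ FIRST of a nullable right-hand side, so two nullable alternatives also conflict).

FIRST sets of the non-terminals at (or reachable through a nullable prefix from) the front of some alternative:
  FIRST(C) = { '*', '+' }
  FIRST(S) = { '*', '+', ε }

Productions for C:
  C → C ): FIRST = { '*', '+' }
  C → S +: FIRST = { '*', '+' }
Productions for S:
  S → C: FIRST = { '*', '+' }
  S → * ) C: FIRST = { '*' }
  S → ε: FIRST = { ε }

Conflict for C: C → C ) and C → S +
  Overlap: { '*', '+' }
Conflict for S: S → C and S → * ) C
  Overlap: { '*' }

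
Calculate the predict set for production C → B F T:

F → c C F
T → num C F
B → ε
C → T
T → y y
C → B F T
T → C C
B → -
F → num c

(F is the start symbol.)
PREDICT(C → B F T) = (FIRST(RHS) \ {ε}) ∪ (FOLLOW(C) if ε ∈ FIRST(RHS), i.e. RHS ⇒* ε)
FIRST(B) = { '-', ε }
FIRST(F) = { 'c', 'num' }
FIRST(B F T) = { '-', 'c', 'num' }
ε ∉ FIRST(B F T), so FOLLOW(C) is not added.
PREDICT(C → B F T) = { '-', 'c', 'num' }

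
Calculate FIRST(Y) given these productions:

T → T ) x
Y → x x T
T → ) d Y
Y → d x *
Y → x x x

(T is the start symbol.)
{ 'd', 'x' }

To compute FIRST(Y), examine every production with Y on the left-hand side, reading each right-hand side left to right until a non-nullable symbol is reached.

From Y → x x T:
  - x is a terminal: add 'x' and stop
From Y → d x *:
  - d is a terminal: add 'd' and stop
From Y → x x x:
  - x is a terminal: add 'x' and stop

Collecting: FIRST(Y) = { 'd', 'x' }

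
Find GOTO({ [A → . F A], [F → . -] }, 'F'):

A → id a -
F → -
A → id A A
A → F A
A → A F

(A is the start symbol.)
GOTO(I, 'F') = CLOSURE({ [A → αX.β] : [A → α.Xβ] ∈ I, X = 'F' })

Items with dot before 'F', with the dot advanced:
  [A → . F A] → [A → F . A]
Closure of the advanced items:
  [A → F . A] has the dot before A: add [A → . id a -], [A → . id A A], [A → . F A], [A → . A F]
  [A → . F A] has the dot before F: add [F → . -]

GOTO = { [A → . A F], [A → . F A], [A → . id A A], [A → . id a -], [A → F . A], [F → . -] }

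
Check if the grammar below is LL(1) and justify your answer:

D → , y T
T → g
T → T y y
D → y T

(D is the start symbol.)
A grammar is LL(1) if for each non-terminal N with multiple productions, the predict sets of those productions are pairwise disjoint, where PREDICT(N → α) = (FIRST(α) \ {ε}) ∪ (FOLLOW(N) if α ⇒* ε).

Relevant sets:
  FIRST(T) = { 'g' }

For D:
  PREDICT(D → ',' y T) = { ',' }
  PREDICT(D → y T) = { 'y' }
For T:
  PREDICT(T → g) = { 'g' }
  PREDICT(T → T y y) = { 'g' }

Conflict found: Predict set conflict for T: { 'g' }
The grammar is NOT LL(1).

Answer: No. Predict set conflict for T: { 'g' }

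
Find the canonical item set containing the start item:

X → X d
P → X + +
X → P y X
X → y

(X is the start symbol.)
First, augment the grammar with X' → X
I₀ = CLOSURE({ [X' → . X] }):
  [X' → . X] has the dot before X: add [X → . X d], [X → . P y X], [X → . y]
  [X → . P y X] has the dot before P: add [P → . X + +]
No further items can be added.

I₀ = { [P → . X + +], [X → . P y X], [X → . X d], [X → . y], [X' → . X] }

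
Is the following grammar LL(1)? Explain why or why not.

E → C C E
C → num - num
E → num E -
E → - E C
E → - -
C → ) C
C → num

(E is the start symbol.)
Relevant sets:
  FIRST(C) = { ')', 'num' }

For E:
  PREDICT(E → C C E) = { ')', 'num' }
  PREDICT(E → num E '-') = { 'num' }
  PREDICT(E → '-' E C) = { '-' }
  PREDICT(E → '-' '-') = { '-' }
For C:
  PREDICT(C → num '-' num) = { 'num' }
  PREDICT(C → ')' C) = { ')' }
  PREDICT(C → num) = { 'num' }

Conflict found: Predict set conflict for E: { 'num' }
The grammar is NOT LL(1).

Answer: No. Predict set conflict for E: { 'num' }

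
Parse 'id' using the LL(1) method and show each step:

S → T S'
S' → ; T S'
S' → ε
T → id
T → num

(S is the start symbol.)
Stack is shown with the top on the left.

Stack    Input  Action
----------------------
S $      id $   output S → T S'
T S' $   id $   output T → id
id S' $  id $   match 'id'
S' $     $      output S' → ε
$        $      accept

The string is accepted.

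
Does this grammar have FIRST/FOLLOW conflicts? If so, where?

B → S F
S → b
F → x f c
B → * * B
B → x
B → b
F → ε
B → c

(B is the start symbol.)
No FIRST/FOLLOW conflicts.

A FIRST/FOLLOW conflict occurs when a non-terminal N has a nullable alternative N → β (β ⇒* ε) and another alternative N → α with FIRST(α) ∩ FOLLOW(N) ≠ ∅: on such a lookahead the parser cannot decide between expanding α and letting N vanish via β.

Nullable non-terminals: F.

F: nullable alternative(s) F → ε; FOLLOW(F) = { $ }
  F → x f c: FIRST \ {ε} = { 'x' } — disjoint from FOLLOW(F)
  F → ε: FIRST \ {ε} = { } — this is the only nullable alternative, skip

B, S have no nullable alternative, so no FIRST/FOLLOW check is needed there.

No FIRST/FOLLOW conflicts found.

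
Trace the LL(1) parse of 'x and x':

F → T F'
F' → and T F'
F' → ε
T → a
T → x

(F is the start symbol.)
Stack is shown with the top on the left.

Stack       Input      Action
-----------------------------
F $         x and x $  output F → T F'
T F' $      x and x $  output T → x
x F' $      x and x $  match 'x'
F' $        and x $    output F' → and T F'
and T F' $  and x $    match 'and'
T F' $      x $        output T → x
x F' $      x $        match 'x'
F' $        $          output F' → ε
$           $          accept

The string is accepted.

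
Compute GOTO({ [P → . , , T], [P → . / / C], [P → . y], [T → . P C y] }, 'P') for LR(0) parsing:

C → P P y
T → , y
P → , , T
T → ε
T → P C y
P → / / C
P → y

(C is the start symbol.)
{ [C → . P P y], [P → . , , T], [P → . / / C], [P → . y], [T → P . C y] }

GOTO(I, 'P') = CLOSURE({ [A → αX.β] : [A → α.Xβ] ∈ I, X = 'P' })

Items with dot before 'P', with the dot advanced:
  [T → . P C y] → [T → P . C y]
Closure of the advanced items:
  [T → P . C y] has the dot before C: add [C → . P P y]
  [C → . P P y] has the dot before P: add [P → . , , T], [P → . / / C], [P → . y]

GOTO = { [C → . P P y], [P → . , , T], [P → . / / C], [P → . y], [T → P . C y] }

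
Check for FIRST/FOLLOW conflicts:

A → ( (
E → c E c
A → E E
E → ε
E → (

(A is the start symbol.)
Yes. E → c E c with FOLLOW(E) on { 'c' }; E → '(' with FOLLOW(E) on { '(' }

Nullable non-terminals: A, E.
FIRST sets used below: FIRST(E) = { '(', 'c', ε }

A: nullable alternative(s) A → E E; FOLLOW(A) = { $ }
  A → ( (: FIRST \ {ε} = { '(' } — disjoint from FOLLOW(A)
  A → E E: FIRST \ {ε} = { '(', 'c' } — this is the only nullable alternative, skip

E: nullable alternative(s) E → ε; FOLLOW(E) = { $, '(', 'c' }
  E → c E c: FIRST \ {ε} = { 'c' } — overlaps FOLLOW(E) on { 'c' }: CONFLICT
  E → ε: FIRST \ {ε} = { } — this is the only nullable alternative, skip
  E → (: FIRST \ {ε} = { '(' } — overlaps FOLLOW(E) on { '(' }: CONFLICT

So the grammar has 2 FIRST/FOLLOW conflicts (marked CONFLICT above).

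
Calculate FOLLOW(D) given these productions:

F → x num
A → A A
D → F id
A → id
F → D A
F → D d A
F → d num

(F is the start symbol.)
{ 'd', 'id' }

To compute FOLLOW(D), find every occurrence of D on a right-hand side N → α D β: add FIRST(β) \ {ε}, and if β is empty or nullable also add FOLLOW(N). Iterate to a fixed point.

In F → D A: D is followed by A, add FIRST(A) \ {ε} = { 'id' }
In F → D d A: D is followed by d A, add FIRST(d A) \ {ε} = { 'd' }

Taking the union: FOLLOW(D) = { 'd', 'id' }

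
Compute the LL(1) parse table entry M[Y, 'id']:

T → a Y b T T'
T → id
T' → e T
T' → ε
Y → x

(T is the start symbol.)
Empty (error entry)

To find M[Y, 'id'], we find productions for Y where 'id' is in the predict set (PREDICT(N → α) = (FIRST(α) \ {ε}) ∪ (FOLLOW(N) if α ⇒* ε)).

Y → x: PREDICT = { 'x' }

M[Y, 'id'] is empty (no production applies)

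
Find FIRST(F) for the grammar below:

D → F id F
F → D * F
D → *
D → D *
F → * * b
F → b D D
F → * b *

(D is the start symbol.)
{ '*', 'b' }

To compute FIRST(F), examine every production with F on the left-hand side, reading each right-hand side left to right until a non-nullable symbol is reached.

FIRST sets of the other non-terminals involved (by the same procedure, iterated to a fixed point):
  FIRST(D) = { '*', 'b' }

From F → D * F:
  - D is a non-terminal: add FIRST(D) \ {ε} = { '*', 'b' }
    D is not nullable, so stop
From F → * * b:
  - '*' is a terminal: add '*' and stop
From F → b D D:
  - b is a terminal: add 'b' and stop
From F → * b *:
  - '*' is a terminal: add '*' and stop

Collecting: FIRST(F) = { '*', 'b' }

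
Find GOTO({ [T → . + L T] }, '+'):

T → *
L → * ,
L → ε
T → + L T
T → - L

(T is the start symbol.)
{ [L → . * ,], [L → .], [T → + . L T] }

GOTO(I, '+') = CLOSURE({ [A → αX.β] : [A → α.Xβ] ∈ I, X = '+' })

Items with dot before '+', with the dot advanced:
  [T → . + L T] → [T → + . L T]
Closure of the advanced items:
  [T → + . L T] has the dot before L: add [L → . * ,], [L → .]

GOTO = { [L → . * ,], [L → .], [T → + . L T] }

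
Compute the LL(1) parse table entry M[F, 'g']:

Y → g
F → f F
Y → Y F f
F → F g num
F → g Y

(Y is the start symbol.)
To find M[F, 'g'], we find productions for F where 'g' is in the predict set (PREDICT(N → α) = (FIRST(α) \ {ε}) ∪ (FOLLOW(N) if α ⇒* ε)).

Relevant sets:
  FIRST(F) = { 'f', 'g' }

F → f F: PREDICT = { 'f' }
F → F g num: PREDICT = { 'f', 'g' }
  'g' is in predict set, so this production goes in M[F, 'g']
F → g Y: PREDICT = { 'g' }
  'g' is in predict set, so this production goes in M[F, 'g']

M[F, 'g'] = F → F g num, F → g Y  (a multiply-defined cell — the grammar is not LL(1))

Answer: F → F g num, F → g Y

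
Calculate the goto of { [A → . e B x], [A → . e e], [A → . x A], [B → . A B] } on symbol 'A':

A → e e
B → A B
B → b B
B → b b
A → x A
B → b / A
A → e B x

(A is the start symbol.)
GOTO(I, 'A') = CLOSURE({ [A → αX.β] : [A → α.Xβ] ∈ I, X = 'A' })

Items with dot before 'A', with the dot advanced:
  [B → . A B] → [B → A . B]
Closure of the advanced items:
  [B → A . B] has the dot before B: add [B → . A B], [B → . b B], [B → . b b], [B → . b / A]
  [B → . A B] has the dot before A: add [A → . e e], [A → . x A], [A → . e B x]

GOTO = { [A → . e B x], [A → . e e], [A → . x A], [B → . A B], [B → . b / A], [B → . b B], [B → . b b], [B → A . B] }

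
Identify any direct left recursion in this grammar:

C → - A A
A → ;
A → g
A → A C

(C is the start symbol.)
Yes, A is left-recursive

C → - A A: starts with '-'
A → ;: starts with ';'
A → g: starts with g
A → A C: LEFT RECURSIVE (starts with A)

The grammar has direct left recursion on: A.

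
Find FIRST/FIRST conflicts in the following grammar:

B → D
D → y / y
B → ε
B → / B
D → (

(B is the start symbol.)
FIRST sets of the non-terminals at (or reachable through a nullable prefix from) the front of some alternative:
  FIRST(D) = { '(', 'y' }

Productions for B:
  B → D: FIRST = { '(', 'y' }
  B → ε: FIRST = { ε }
  B → / B: FIRST = { '/' }
Productions for D:
  D → y / y: FIRST = { 'y' }
  D → (: FIRST = { '(' }

All alternatives of each non-terminal have pairwise disjoint FIRST sets.

Answer: No FIRST/FIRST conflicts.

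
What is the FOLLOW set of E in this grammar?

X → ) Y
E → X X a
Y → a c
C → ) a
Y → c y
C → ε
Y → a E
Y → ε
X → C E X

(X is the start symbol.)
To compute FOLLOW(E), find every occurrence of E on a right-hand side N → α E β: add FIRST(β) \ {ε}, and if β is empty or nullable also add FOLLOW(N). Iterate to a fixed point.

In Y → a E: E is at the end, add FOLLOW(Y)
In X → C E X: E is followed by X, add FIRST(X) \ {ε} = { ')' }

The FOLLOW sets referred to above (computed the same way, to a fixed point):
  FOLLOW(Y) = { $, ')', 'a' }

Taking the union: FOLLOW(E) = { $, ')', 'a' }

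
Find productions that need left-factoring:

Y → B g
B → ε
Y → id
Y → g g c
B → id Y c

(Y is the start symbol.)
No, left-factoring is not needed

Left-factoring is needed when two productions for the same non-terminal
share a common prefix on the right-hand side.

Productions for Y:
  Y → B g
  Y → id
  Y → g g c
Productions for B:
  B → ε
  B → id Y c

No common prefixes found.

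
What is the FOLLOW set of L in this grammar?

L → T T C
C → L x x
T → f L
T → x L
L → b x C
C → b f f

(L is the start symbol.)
L is the start symbol, so $ ∈ FOLLOW(L).
In C → L x x: L is followed by x x, add FIRST(x x) \ {ε} = { 'x' }
In T → f L: L is at the end, add FOLLOW(T)
In T → x L: L is at the end, add FOLLOW(T)

The FOLLOW sets referred to above (computed the same way, to a fixed point):
  FOLLOW(T) = { 'b', 'f', 'x' }

Taking the union: FOLLOW(L) = { $, 'b', 'f', 'x' }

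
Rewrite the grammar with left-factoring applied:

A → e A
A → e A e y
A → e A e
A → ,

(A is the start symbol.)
Left-factoring transforms A → αβ₁ | αβ₂ into A → αA' and A' → β₁ | β₂
(α is the longest common prefix among the alternatives). Repeat until
no nonterminal has two alternatives with a common prefix.

Round 1: A has alternatives sharing prefix 'e A'. Introduce A': A → e A A'
  Add: A' → ε
  Add: A' → e y
  Add: A' → e

Round 2: A' has alternatives sharing prefix 'e'. Introduce A'': A' → e A''
  Add: A'' → y
  Add: A'' → ε

No remaining common prefixes — done.

Resulting grammar:
A → e A A'
A' → ε
A' → e A''
A'' → y
A'' → ε
A → ,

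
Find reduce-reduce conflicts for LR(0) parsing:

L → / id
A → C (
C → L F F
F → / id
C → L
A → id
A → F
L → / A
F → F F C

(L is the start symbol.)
Yes — I8: [A → id .] vs [L → / id .]; I16: [A → id .] vs [F → / id .]

A reduce-reduce conflict occurs when an LR(0) state has two complete items [A → α .] and [B → β .] — both call for a reduction, and with no lookahead the parser cannot choose between them.

Augment with L' → L and build the canonical LR(0) collection (I0 = CLOSURE({[L' → . L]}), then GOTO on every symbol after a dot until no new states appear). It has 17 states:
  I0: { [L → . / A], [L → . / id], [L' → . L] }  — shift
  I1: { [A → . C (], [A → . F], [A → . id], [C → . L F F], [C → . L], [F → . / id], [F → . F F C], [L → . / A], [L → . / id], [L → / . A], [L → / . id] }  — shift
  I2: { [L' → L .] }  — accept
  I3: { [A → . C (], [A → . F], [A → . id], [C → . L F F], [C → . L], [F → . / id], [F → . F F C], [F → / . id], [L → . / A], [L → . / id], [L → / . A], [L → / . id] }  — shift
  I4: { [L → / A .] }  — reduce
  I5: { [A → C . (] }  — shift
  I6: { [A → F .], [F → . / id], [F → . F F C], [F → F . F C] }  — shift, reduce
  I7: { [C → L . F F], [C → L .], [F → . / id], [F → . F F C] }  — shift, reduce
  I8: { [A → id .], [L → / id .] }  — 2 reduces
  I9: { [F → / . id] }  — shift
  I10: { [C → L F . F], [F → . / id], [F → . F F C], [F → F . F C] }  — shift
  I11: { [C → . L F F], [C → . L], [C → L F F .], [F → . / id], [F → . F F C], [F → F . F C], [F → F F . C], [L → . / A], [L → . / id] }  — shift, reduce
  I12: { [F → F F C .] }  — reduce
  I13: { [C → . L F F], [C → . L], [F → . / id], [F → . F F C], [F → F . F C], [F → F F . C], [L → . / A], [L → . / id] }  — shift
  I14: { [F → / id .] }  — reduce
  I15: { [A → C ( .] }  — reduce
  I16: { [A → id .], [F → / id .], [L → / id .] }  — 3 reduces

I8 contains complete items [A → id .], [L → / id .] — reduce-reduce conflict.
I16 contains complete items [A → id .], [F → / id .], [L → / id .] — reduce-reduce conflict.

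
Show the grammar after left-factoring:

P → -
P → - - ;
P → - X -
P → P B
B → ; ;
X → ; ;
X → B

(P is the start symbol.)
Left-factoring transforms A → αβ₁ | αβ₂ into A → αA' and A' → β₁ | β₂
(α is the longest common prefix among the alternatives). Repeat until
no nonterminal has two alternatives with a common prefix.

Round 1: P has alternatives sharing prefix '-'. Introduce P': P → - P'
  Add: P' → ε
  Add: P' → - ;
  Add: P' → X -

No remaining common prefixes — done.

Resulting grammar:
P → - P'
P' → ε
P' → - ;
P' → X -
P → P B
B → ; ;
X → ; ;
X → B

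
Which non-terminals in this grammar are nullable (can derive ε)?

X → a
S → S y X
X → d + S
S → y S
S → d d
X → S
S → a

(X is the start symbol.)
There are no ε-productions, so no non-terminal can derive ε.
No non-terminals are nullable.

Answer: None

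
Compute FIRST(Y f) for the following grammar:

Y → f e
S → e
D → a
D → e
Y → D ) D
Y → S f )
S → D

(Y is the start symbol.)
{ 'a', 'e', 'f' }

FIRST sets of the non-terminals involved (from the grammar, by fixed-point iteration):
  FIRST(Y) = { 'a', 'e', 'f' }

To compute FIRST(Y f), process the symbols left to right:
Symbol Y is a non-terminal. Add FIRST(Y) \ {ε} = { 'a', 'e', 'f' }
Y is not nullable (ε ∉ FIRST(Y)), so stop here.
FIRST(Y f) = { 'a', 'e', 'f' }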